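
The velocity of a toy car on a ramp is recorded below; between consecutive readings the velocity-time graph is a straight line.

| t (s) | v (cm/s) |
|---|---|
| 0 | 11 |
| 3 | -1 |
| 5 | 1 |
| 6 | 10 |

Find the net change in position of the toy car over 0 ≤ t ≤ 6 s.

Net displacement equals the area under the velocity-time graph (areas below the axis count negative).
0–3 s: ½(11 + -1)(3) = 15 cm
3–5 s: ½(-1 + 1)(2) = 0 cm
5–6 s: ½(1 + 10)(1) = 5.5 cm
Net displacement = 20.5 cm

20.5 cm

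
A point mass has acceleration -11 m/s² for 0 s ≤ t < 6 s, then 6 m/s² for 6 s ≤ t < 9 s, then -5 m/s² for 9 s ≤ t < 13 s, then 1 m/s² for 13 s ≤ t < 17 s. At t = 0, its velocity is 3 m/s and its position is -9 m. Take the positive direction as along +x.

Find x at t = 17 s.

-823 m

On each constant-a segment, Δv = aΔt and Δx = v₀Δt + ½aΔt²; chain segment to segment.
0–6 s: v starts 3 m/s; Δx = 3·6 + ½·-11·6² = -180 m; v ends -63 m/s.
6–9 s: v starts -63 m/s; Δx = -63·3 + ½·6·3² = -162 m; v ends -45 m/s.
9–13 s: v starts -45 m/s; Δx = -45·4 + ½·-5·4² = -220 m; v ends -65 m/s.
13–17 s: v starts -65 m/s; Δx = -65·4 + ½·1·4² = -252 m; v ends -61 m/s.
x(17) = -9 + Σ Δx = -823 m.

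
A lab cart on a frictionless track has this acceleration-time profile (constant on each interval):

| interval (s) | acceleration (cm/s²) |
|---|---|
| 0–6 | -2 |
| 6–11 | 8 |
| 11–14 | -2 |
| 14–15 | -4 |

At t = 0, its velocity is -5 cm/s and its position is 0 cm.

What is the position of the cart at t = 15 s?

24 cm

On each constant-a segment, Δv = aΔt and Δx = v₀Δt + ½aΔt²; chain segment to segment.
0–6 s: v starts -5 cm/s; Δx = -5·6 + ½·-2·6² = -66 cm; v ends -17 cm/s.
6–11 s: v starts -17 cm/s; Δx = -17·5 + ½·8·5² = 15 cm; v ends 23 cm/s.
11–14 s: v starts 23 cm/s; Δx = 23·3 + ½·-2·3² = 60 cm; v ends 17 cm/s.
14–15 s: v starts 17 cm/s; Δx = 17·1 + ½·-4·1² = 15 cm; v ends 13 cm/s.
x(15) = 0 + Σ Δx = 24 cm.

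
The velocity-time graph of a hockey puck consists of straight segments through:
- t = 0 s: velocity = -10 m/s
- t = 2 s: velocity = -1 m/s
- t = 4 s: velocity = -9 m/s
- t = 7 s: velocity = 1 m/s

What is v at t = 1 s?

-5.5 m/s

On 0–2 s the graph is linear from -10 to -1 m/s: v(1) = -10 + (-1 − -10)·(1 − 0)/(2 − 0) = -5.5 m/s.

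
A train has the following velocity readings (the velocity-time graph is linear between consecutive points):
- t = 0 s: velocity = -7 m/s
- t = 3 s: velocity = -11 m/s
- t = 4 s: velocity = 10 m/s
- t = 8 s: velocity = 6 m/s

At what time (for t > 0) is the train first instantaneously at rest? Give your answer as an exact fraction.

t = 74/21 s

v changes sign on 3–4 s (from -11 to 10); the graph is linear there, so v = 0 at t = 3 + (11)·(4 − 3)/(10 − -11) = 74/21 s.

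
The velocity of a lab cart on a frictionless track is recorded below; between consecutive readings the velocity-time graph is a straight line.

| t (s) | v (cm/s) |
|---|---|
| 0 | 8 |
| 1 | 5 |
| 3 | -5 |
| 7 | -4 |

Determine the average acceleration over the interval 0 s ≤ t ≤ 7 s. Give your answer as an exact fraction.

Average acceleration = Δv/Δt = (-4 − 8)/(7 − 0) = -12/7 cm/s².

-12/7 cm/s²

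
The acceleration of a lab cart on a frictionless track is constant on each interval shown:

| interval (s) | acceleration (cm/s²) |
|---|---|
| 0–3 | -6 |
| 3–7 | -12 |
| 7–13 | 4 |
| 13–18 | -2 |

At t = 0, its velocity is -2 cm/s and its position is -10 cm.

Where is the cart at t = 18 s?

On each constant-a segment, Δv = aΔt and Δx = v₀Δt + ½aΔt²; chain segment to segment.
0–3 s: v starts -2 cm/s; Δx = -2·3 + ½·-6·3² = -33 cm; v ends -20 cm/s.
3–7 s: v starts -20 cm/s; Δx = -20·4 + ½·-12·4² = -176 cm; v ends -68 cm/s.
7–13 s: v starts -68 cm/s; Δx = -68·6 + ½·4·6² = -336 cm; v ends -44 cm/s.
13–18 s: v starts -44 cm/s; Δx = -44·5 + ½·-2·5² = -245 cm; v ends -54 cm/s.
x(18) = -10 + Σ Δx = -800 cm.

-800 cm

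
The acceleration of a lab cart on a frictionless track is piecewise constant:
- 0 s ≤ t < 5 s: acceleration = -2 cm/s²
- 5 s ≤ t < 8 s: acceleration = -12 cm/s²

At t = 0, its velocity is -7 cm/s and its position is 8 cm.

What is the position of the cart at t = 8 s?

On each constant-a segment, Δv = aΔt and Δx = v₀Δt + ½aΔt²; chain segment to segment.
0–5 s: v starts -7 cm/s; Δx = -7·5 + ½·-2·5² = -60 cm; v ends -17 cm/s.
5–8 s: v starts -17 cm/s; Δx = -17·3 + ½·-12·3² = -105 cm; v ends -53 cm/s.
x(8) = 8 + Σ Δx = -157 cm.

-157 cm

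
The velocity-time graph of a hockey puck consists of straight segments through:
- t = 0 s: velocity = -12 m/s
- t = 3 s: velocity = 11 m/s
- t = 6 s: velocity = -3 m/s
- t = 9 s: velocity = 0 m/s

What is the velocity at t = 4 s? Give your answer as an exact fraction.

19/3 m/s

On 3–6 s the graph is linear from 11 to -3 m/s: v(4) = 11 + (-3 − 11)·(4 − 3)/(6 − 3) = 19/3 m/s.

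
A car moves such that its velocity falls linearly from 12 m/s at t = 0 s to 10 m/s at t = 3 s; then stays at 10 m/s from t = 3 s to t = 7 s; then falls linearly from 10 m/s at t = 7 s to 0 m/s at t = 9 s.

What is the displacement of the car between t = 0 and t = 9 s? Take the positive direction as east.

83 m

Displacement is the signed area under the v-t curve.
0–3 s: ½(12 + 10)(3) = 33 m
3–7 s: 10 × 4 = 40 m
7–9 s: ½(10 + 0)(2) = 10 m
Net displacement = 83 m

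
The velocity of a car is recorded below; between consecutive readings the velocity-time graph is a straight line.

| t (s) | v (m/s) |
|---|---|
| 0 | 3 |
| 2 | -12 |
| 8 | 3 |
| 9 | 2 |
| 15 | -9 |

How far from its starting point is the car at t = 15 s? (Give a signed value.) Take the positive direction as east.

Displacement is the signed area under the v-t curve.
0–2 s: ½(3 + -12)(2) = -9 m
2–8 s: ½(-12 + 3)(6) = -27 m
8–9 s: ½(3 + 2)(1) = 2.5 m
9–15 s: ½(2 + -9)(6) = -21 m
Net displacement = -54.5 m

-54.5 m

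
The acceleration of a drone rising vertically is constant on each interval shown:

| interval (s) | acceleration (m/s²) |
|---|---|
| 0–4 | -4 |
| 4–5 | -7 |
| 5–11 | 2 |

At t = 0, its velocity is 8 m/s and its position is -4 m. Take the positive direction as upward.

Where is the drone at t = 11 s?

-69.5 m

On each constant-a segment, Δv = aΔt and Δx = v₀Δt + ½aΔt²; chain segment to segment.
0–4 s: v starts 8 m/s; Δx = 8·4 + ½·-4·4² = 0 m; v ends -8 m/s.
4–5 s: v starts -8 m/s; Δx = -8·1 + ½·-7·1² = -11.5 m; v ends -15 m/s.
5–11 s: v starts -15 m/s; Δx = -15·6 + ½·2·6² = -54 m; v ends -3 m/s.
x(11) = -4 + Σ Δx = -69.5 m.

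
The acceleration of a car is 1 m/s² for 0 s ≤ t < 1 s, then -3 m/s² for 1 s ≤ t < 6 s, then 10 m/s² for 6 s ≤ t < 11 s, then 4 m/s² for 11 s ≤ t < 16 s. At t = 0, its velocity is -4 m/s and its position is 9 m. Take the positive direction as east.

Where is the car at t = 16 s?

On each constant-a segment, Δv = aΔt and Δx = v₀Δt + ½aΔt²; chain segment to segment.
0–1 s: v starts -4 m/s; Δx = -4·1 + ½·1·1² = -3.5 m; v ends -3 m/s.
1–6 s: v starts -3 m/s; Δx = -3·5 + ½·-3·5² = -52.5 m; v ends -18 m/s.
6–11 s: v starts -18 m/s; Δx = -18·5 + ½·10·5² = 35 m; v ends 32 m/s.
11–16 s: v starts 32 m/s; Δx = 32·5 + ½·4·5² = 210 m; v ends 52 m/s.
x(16) = 9 + Σ Δx = 198 m.

198 m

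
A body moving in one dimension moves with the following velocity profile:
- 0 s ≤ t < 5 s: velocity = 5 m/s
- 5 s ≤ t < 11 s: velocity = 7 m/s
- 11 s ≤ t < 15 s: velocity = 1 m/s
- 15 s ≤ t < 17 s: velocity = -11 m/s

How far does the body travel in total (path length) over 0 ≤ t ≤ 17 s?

93 m

Total distance travelled is ∫|v| dt — sum the magnitudes of each area piece.
0–5 s: |5| × 5 = 25 m
5–11 s: |7| × 6 = 42 m
11–15 s: |1| × 4 = 4 m
15–17 s: |-11| × 2 = 22 m
Total distance = 93 m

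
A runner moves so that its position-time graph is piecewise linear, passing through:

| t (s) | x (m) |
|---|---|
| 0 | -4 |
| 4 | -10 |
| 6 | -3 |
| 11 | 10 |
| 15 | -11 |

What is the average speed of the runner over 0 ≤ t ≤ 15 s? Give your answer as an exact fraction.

47/15 m/s

Average speed = (total path length)/(elapsed time); on a piecewise-linear x-t graph the path length is Σ|Δx|.
0–4 s: |Δx| = |-10 − -4| = 6 m
4–6 s: |Δx| = |-3 − -10| = 7 m
6–11 s: |Δx| = |10 − -3| = 13 m
11–15 s: |Δx| = |-11 − 10| = 21 m
Total path = 47 m; average speed = 47/15 = 47/15 m/s.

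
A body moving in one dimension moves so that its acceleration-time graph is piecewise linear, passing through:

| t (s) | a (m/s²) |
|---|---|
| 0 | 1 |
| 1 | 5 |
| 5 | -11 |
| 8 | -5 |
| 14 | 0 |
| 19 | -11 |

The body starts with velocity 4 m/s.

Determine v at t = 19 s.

-71.5 m/s

Δv equals the area under the a-t graph; then v = v₀ + Δv.
0–1 s: ½(1 + 5)(1) = 3 m/s
1–5 s: ½(5 + -11)(4) = -12 m/s
5–8 s: ½(-11 + -5)(3) = -24 m/s
8–14 s: ½(-5 + 0)(6) = -15 m/s
14–19 s: ½(0 + -11)(5) = -27.5 m/s
Δv = -75.5 m/s, so v(19) = 4 + (-75.5) = -71.5 m/s.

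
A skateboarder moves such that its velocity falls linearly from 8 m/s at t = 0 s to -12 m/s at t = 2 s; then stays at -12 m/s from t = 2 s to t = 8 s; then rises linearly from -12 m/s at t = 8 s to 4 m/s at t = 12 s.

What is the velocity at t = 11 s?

On 8–12 s the graph is linear from -12 to 4 m/s: v(11) = -12 + (4 − -12)·(11 − 8)/(12 − 8) = 0 m/s.

0 m/s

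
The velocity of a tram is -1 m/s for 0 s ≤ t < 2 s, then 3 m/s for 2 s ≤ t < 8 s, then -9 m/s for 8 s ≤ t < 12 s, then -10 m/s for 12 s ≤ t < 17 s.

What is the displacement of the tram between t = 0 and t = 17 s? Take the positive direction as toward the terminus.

-70 m

Net displacement equals the area under the velocity-time graph (areas below the axis count negative).
0–2 s: -1 × 2 = -2 m
2–8 s: 3 × 6 = 18 m
8–12 s: -9 × 4 = -36 m
12–17 s: -10 × 5 = -50 m
Net displacement = -70 m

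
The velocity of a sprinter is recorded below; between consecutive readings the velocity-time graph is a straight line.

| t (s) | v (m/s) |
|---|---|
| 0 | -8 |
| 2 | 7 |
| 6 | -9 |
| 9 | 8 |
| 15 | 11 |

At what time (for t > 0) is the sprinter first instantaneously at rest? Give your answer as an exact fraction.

t = 16/15 s

v changes sign on 0–2 s (from -8 to 7); the graph is linear there, so v = 0 at t = 0 + (8)·(2 − 0)/(7 − -8) = 16/15 s.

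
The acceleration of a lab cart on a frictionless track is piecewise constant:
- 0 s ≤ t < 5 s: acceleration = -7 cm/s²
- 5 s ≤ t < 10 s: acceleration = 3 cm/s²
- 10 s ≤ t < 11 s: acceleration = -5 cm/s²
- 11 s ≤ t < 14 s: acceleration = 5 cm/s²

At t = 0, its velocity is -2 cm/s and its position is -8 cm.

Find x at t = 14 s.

-336 cm

On each constant-a segment, Δv = aΔt and Δx = v₀Δt + ½aΔt²; chain segment to segment.
0–5 s: v starts -2 cm/s; Δx = -2·5 + ½·-7·5² = -97.5 cm; v ends -37 cm/s.
5–10 s: v starts -37 cm/s; Δx = -37·5 + ½·3·5² = -147.5 cm; v ends -22 cm/s.
10–11 s: v starts -22 cm/s; Δx = -22·1 + ½·-5·1² = -24.5 cm; v ends -27 cm/s.
11–14 s: v starts -27 cm/s; Δx = -27·3 + ½·5·3² = -58.5 cm; v ends -12 cm/s.
x(14) = -8 + Σ Δx = -336 cm.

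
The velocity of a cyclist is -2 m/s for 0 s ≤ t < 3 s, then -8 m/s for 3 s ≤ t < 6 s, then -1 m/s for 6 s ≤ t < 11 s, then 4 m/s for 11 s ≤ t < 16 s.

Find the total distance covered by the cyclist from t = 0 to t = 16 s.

Total distance travelled is ∫|v| dt — sum the magnitudes of each area piece.
0–3 s: |-2| × 3 = 6 m
3–6 s: |-8| × 3 = 24 m
6–11 s: |-1| × 5 = 5 m
11–16 s: |4| × 5 = 20 m
Total distance = 55 m

55 m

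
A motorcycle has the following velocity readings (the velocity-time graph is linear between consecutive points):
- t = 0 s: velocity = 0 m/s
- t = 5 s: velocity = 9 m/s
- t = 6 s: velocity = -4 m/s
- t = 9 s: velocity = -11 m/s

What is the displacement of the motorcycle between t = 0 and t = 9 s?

Net displacement equals the area under the velocity-time graph (areas below the axis count negative).
0–5 s: ½(0 + 9)(5) = 22.5 m
5–6 s: ½(9 + -4)(1) = 2.5 m
6–9 s: ½(-4 + -11)(3) = -22.5 m
Net displacement = 2.5 m

2.5 m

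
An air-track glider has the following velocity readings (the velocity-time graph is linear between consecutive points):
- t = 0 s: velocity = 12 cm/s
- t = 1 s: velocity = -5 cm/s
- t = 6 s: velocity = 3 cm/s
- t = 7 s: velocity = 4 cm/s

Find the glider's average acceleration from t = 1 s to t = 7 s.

1.5 cm/s²

Average acceleration = Δv/Δt = (4 − -5)/(7 − 1) = 1.5 cm/s².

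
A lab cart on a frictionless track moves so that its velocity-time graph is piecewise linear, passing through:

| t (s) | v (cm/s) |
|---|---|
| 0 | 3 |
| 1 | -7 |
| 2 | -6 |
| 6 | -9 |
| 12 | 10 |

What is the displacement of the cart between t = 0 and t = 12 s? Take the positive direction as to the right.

-35.5 cm

Net displacement equals the area under the velocity-time graph (areas below the axis count negative).
0–1 s: ½(3 + -7)(1) = -2 cm
1–2 s: ½(-7 + -6)(1) = -6.5 cm
2–6 s: ½(-6 + -9)(4) = -30 cm
6–12 s: ½(-9 + 10)(6) = 3 cm
Net displacement = -35.5 cm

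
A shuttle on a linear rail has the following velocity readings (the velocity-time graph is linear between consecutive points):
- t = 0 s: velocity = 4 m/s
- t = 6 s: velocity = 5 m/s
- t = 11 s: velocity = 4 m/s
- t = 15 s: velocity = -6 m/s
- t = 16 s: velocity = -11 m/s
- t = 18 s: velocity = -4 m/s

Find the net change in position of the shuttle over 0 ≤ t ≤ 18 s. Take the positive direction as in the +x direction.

22 m

Net displacement equals the area under the velocity-time graph (areas below the axis count negative).
0–6 s: ½(4 + 5)(6) = 27 m
6–11 s: ½(5 + 4)(5) = 22.5 m
11–15 s: ½(4 + -6)(4) = -4 m
15–16 s: ½(-6 + -11)(1) = -8.5 m
16–18 s: ½(-11 + -4)(2) = -15 m
Net displacement = 22 m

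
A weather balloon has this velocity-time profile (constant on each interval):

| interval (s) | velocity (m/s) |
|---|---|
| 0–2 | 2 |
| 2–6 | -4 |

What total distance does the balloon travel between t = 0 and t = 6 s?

20 m

Total distance travelled is ∫|v| dt — sum the magnitudes of each area piece.
0–2 s: |2| × 2 = 4 m
2–6 s: |-4| × 4 = 16 m
Total distance = 20 m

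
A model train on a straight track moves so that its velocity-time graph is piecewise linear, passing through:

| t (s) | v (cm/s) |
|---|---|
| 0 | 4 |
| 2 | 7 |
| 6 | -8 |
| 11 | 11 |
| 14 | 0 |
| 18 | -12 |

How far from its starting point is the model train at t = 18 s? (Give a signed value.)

Displacement is the signed area under the v-t curve.
0–2 s: ½(4 + 7)(2) = 11 cm
2–6 s: ½(7 + -8)(4) = -2 cm
6–11 s: ½(-8 + 11)(5) = 7.5 cm
11–14 s: ½(11 + 0)(3) = 16.5 cm
14–18 s: ½(0 + -12)(4) = -24 cm
Net displacement = 9 cm

9 cm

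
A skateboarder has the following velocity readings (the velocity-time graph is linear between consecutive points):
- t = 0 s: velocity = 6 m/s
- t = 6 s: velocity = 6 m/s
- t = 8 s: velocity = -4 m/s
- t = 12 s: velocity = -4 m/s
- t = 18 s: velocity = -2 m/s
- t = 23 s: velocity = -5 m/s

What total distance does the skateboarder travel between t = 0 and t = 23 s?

Total distance travelled is ∫|v| dt — sum the magnitudes of each area piece.
0–6 s: |6| × 6 = 36 m
6–8 s: v = 0 at t = 7.2 s; triangle areas 3.6 + 1.6 = 5.2 m
8–12 s: |-4| × 4 = 16 m
12–18 s: |½(-4 + -2)(6)| = 18 m
18–23 s: |½(-2 + -5)(5)| = 17.5 m
Total distance = 92.7 m

92.7 m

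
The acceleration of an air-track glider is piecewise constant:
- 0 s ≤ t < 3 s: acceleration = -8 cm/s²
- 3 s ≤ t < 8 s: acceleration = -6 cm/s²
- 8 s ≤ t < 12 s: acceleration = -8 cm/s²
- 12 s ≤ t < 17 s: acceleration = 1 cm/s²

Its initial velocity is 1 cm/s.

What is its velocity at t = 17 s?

Δv equals the area under the a-t graph; then v = v₀ + Δv.
0–3 s: -8 × 3 = -24 cm/s
3–8 s: -6 × 5 = -30 cm/s
8–12 s: -8 × 4 = -32 cm/s
12–17 s: 1 × 5 = 5 cm/s
Δv = -81 cm/s, so v(17) = 1 + (-81) = -80 cm/s.

-80 cm/s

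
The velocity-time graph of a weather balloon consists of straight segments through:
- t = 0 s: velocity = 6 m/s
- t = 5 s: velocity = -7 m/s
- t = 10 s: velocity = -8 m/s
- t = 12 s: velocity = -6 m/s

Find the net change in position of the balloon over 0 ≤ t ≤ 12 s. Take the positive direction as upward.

-54 m

Displacement is the signed area under the v-t curve.
0–5 s: ½(6 + -7)(5) = -2.5 m
5–10 s: ½(-7 + -8)(5) = -37.5 m
10–12 s: ½(-8 + -6)(2) = -14 m
Net displacement = -54 m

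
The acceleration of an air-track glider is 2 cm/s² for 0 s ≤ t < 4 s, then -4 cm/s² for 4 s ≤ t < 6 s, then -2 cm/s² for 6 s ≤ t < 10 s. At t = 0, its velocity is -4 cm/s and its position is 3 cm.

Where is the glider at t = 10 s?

-29 cm

On each constant-a segment, Δv = aΔt and Δx = v₀Δt + ½aΔt²; chain segment to segment.
0–4 s: v starts -4 cm/s; Δx = -4·4 + ½·2·4² = 0 cm; v ends 4 cm/s.
4–6 s: v starts 4 cm/s; Δx = 4·2 + ½·-4·2² = 0 cm; v ends -4 cm/s.
6–10 s: v starts -4 cm/s; Δx = -4·4 + ½·-2·4² = -32 cm; v ends -12 cm/s.
x(10) = 3 + Σ Δx = -29 cm.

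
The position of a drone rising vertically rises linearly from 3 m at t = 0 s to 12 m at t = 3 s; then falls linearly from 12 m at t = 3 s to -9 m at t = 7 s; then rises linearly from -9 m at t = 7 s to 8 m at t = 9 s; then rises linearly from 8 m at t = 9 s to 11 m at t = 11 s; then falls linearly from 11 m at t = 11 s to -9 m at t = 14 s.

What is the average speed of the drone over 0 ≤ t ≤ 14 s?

Average speed = (total path length)/(elapsed time); on a piecewise-linear x-t graph the path length is Σ|Δx|.
0–3 s: |Δx| = |12 − 3| = 9 m
3–7 s: |Δx| = |-9 − 12| = 21 m
7–9 s: |Δx| = |8 − -9| = 17 m
9–11 s: |Δx| = |11 − 8| = 3 m
11–14 s: |Δx| = |-9 − 11| = 20 m
Total path = 70 m; average speed = 70/14 = 5 m/s.

5 m/s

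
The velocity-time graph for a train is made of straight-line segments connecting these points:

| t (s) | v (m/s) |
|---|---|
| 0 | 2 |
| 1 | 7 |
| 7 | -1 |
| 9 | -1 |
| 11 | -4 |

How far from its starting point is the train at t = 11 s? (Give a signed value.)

Displacement is the signed area under the v-t curve.
0–1 s: ½(2 + 7)(1) = 4.5 m
1–7 s: ½(7 + -1)(6) = 18 m
7–9 s: -1 × 2 = -2 m
9–11 s: ½(-1 + -4)(2) = -5 m
Net displacement = 15.5 m

15.5 m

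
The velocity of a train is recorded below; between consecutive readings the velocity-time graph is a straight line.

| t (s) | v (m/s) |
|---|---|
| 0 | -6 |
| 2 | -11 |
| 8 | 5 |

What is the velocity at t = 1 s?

-8.5 m/s

On 0–2 s the graph is linear from -6 to -11 m/s: v(1) = -6 + (-11 − -6)·(1 − 0)/(2 − 0) = -8.5 m/s.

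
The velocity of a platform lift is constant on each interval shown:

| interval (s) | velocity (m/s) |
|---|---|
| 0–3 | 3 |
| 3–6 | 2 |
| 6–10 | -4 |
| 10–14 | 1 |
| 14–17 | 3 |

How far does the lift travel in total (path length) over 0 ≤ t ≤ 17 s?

44 m

Total distance travelled is ∫|v| dt — sum the magnitudes of each area piece.
0–3 s: |3| × 3 = 9 m
3–6 s: |2| × 3 = 6 m
6–10 s: |-4| × 4 = 16 m
10–14 s: |1| × 4 = 4 m
14–17 s: |3| × 3 = 9 m
Total distance = 44 m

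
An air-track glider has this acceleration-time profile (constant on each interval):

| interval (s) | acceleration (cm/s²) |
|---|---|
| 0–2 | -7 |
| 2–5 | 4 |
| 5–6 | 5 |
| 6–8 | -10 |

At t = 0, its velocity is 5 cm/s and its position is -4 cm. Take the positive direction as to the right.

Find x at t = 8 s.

-15.5 cm

On each constant-a segment, Δv = aΔt and Δx = v₀Δt + ½aΔt²; chain segment to segment.
0–2 s: v starts 5 cm/s; Δx = 5·2 + ½·-7·2² = -4 cm; v ends -9 cm/s.
2–5 s: v starts -9 cm/s; Δx = -9·3 + ½·4·3² = -9 cm; v ends 3 cm/s.
5–6 s: v starts 3 cm/s; Δx = 3·1 + ½·5·1² = 5.5 cm; v ends 8 cm/s.
6–8 s: v starts 8 cm/s; Δx = 8·2 + ½·-10·2² = -4 cm; v ends -12 cm/s.
x(8) = -4 + Σ Δx = -15.5 cm.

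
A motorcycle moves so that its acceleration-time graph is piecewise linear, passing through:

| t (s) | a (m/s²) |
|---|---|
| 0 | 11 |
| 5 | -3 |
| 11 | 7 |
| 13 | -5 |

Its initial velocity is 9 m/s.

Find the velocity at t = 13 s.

Δv equals the area under the a-t graph; then v = v₀ + Δv.
0–5 s: ½(11 + -3)(5) = 20 m/s
5–11 s: ½(-3 + 7)(6) = 12 m/s
11–13 s: ½(7 + -5)(2) = 2 m/s
Δv = 34 m/s, so v(13) = 9 + (34) = 43 m/s.

43 m/s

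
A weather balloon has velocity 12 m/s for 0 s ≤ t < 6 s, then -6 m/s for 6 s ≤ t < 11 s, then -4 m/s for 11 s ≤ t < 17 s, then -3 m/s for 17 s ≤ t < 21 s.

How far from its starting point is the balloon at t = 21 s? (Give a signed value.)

Displacement is the signed area under the v-t curve.
0–6 s: 12 × 6 = 72 m
6–11 s: -6 × 5 = -30 m
11–17 s: -4 × 6 = -24 m
17–21 s: -3 × 4 = -12 m
Net displacement = 6 m

6 m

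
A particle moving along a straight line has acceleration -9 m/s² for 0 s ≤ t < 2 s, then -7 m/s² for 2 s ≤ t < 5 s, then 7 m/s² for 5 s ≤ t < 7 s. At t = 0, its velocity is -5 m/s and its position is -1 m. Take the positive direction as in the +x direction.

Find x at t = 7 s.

-203.5 m

On each constant-a segment, Δv = aΔt and Δx = v₀Δt + ½aΔt²; chain segment to segment.
0–2 s: v starts -5 m/s; Δx = -5·2 + ½·-9·2² = -28 m; v ends -23 m/s.
2–5 s: v starts -23 m/s; Δx = -23·3 + ½·-7·3² = -100.5 m; v ends -44 m/s.
5–7 s: v starts -44 m/s; Δx = -44·2 + ½·7·2² = -74 m; v ends -30 m/s.
x(7) = -1 + Σ Δx = -203.5 m.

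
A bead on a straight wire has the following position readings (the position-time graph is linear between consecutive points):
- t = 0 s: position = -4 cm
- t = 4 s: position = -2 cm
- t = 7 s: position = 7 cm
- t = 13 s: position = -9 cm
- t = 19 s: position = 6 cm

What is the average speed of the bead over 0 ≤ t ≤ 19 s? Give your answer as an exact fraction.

Average speed = (total path length)/(elapsed time); on a piecewise-linear x-t graph the path length is Σ|Δx|.
0–4 s: |Δx| = |-2 − -4| = 2 cm
4–7 s: |Δx| = |7 − -2| = 9 cm
7–13 s: |Δx| = |-9 − 7| = 16 cm
13–19 s: |Δx| = |6 − -9| = 15 cm
Total path = 42 cm; average speed = 42/19 = 42/19 cm/s.

42/19 cm/s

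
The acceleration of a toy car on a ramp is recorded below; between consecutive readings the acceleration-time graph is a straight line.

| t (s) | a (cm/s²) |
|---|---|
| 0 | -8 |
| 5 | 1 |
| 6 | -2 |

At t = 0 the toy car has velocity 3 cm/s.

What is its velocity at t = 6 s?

-15 cm/s

Δv equals the area under the a-t graph; then v = v₀ + Δv.
0–5 s: ½(-8 + 1)(5) = -17.5 cm/s
5–6 s: ½(1 + -2)(1) = -0.5 cm/s
Δv = -18 cm/s, so v(6) = 3 + (-18) = -15 cm/s.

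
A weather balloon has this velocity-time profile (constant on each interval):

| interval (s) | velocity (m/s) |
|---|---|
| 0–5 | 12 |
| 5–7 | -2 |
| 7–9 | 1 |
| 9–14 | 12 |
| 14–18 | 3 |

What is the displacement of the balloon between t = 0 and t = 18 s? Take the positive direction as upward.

130 m

Displacement is the signed area under the v-t curve.
0–5 s: 12 × 5 = 60 m
5–7 s: -2 × 2 = -4 m
7–9 s: 1 × 2 = 2 m
9–14 s: 12 × 5 = 60 m
14–18 s: 3 × 4 = 12 m
Net displacement = 130 m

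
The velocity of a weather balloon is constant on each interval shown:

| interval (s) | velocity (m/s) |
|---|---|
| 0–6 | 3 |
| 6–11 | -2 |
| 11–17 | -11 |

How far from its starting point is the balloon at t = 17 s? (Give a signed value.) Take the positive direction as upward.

Displacement is the signed area under the v-t curve.
0–6 s: 3 × 6 = 18 m
6–11 s: -2 × 5 = -10 m
11–17 s: -11 × 6 = -66 m
Net displacement = -58 m

-58 m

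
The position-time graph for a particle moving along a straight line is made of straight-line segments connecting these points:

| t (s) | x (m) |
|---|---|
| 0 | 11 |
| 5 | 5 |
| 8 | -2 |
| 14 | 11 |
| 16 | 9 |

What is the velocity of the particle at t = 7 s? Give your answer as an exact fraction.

-7/3 m/s

Velocity is the slope of the x-t graph on 5–8 s: (-2 − 5)/(8 − 5) = -7/3 m/s.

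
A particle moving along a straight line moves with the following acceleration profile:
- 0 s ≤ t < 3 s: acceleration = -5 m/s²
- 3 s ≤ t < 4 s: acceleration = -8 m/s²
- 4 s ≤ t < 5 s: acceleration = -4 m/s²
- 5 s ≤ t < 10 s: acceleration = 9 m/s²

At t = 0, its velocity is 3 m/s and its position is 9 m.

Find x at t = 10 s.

-50 m

On each constant-a segment, Δv = aΔt and Δx = v₀Δt + ½aΔt²; chain segment to segment.
0–3 s: v starts 3 m/s; Δx = 3·3 + ½·-5·3² = -13.5 m; v ends -12 m/s.
3–4 s: v starts -12 m/s; Δx = -12·1 + ½·-8·1² = -16 m; v ends -20 m/s.
4–5 s: v starts -20 m/s; Δx = -20·1 + ½·-4·1² = -22 m; v ends -24 m/s.
5–10 s: v starts -24 m/s; Δx = -24·5 + ½·9·5² = -7.5 m; v ends 21 m/s.
x(10) = 9 + Σ Δx = -50 m.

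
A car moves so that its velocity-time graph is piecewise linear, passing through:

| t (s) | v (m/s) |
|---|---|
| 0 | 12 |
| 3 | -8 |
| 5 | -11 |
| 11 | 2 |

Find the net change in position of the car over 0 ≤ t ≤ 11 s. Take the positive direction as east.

-40 m

Net displacement equals the area under the velocity-time graph (areas below the axis count negative).
0–3 s: ½(12 + -8)(3) = 6 m
3–5 s: ½(-8 + -11)(2) = -19 m
5–11 s: ½(-11 + 2)(6) = -27 m
Net displacement = -40 m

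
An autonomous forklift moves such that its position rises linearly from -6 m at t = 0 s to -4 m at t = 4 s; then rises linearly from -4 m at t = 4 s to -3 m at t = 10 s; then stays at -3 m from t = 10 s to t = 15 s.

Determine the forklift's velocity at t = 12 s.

Velocity is the slope of the x-t graph on 10–15 s: (-3 − -3)/(15 − 10) = 0 m/s.

0 m/s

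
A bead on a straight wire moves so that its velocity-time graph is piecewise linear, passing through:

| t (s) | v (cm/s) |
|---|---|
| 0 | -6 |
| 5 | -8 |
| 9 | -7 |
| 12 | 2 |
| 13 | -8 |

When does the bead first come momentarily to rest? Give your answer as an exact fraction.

t = 34/3 s

v changes sign on 9–12 s (from -7 to 2); the graph is linear there, so v = 0 at t = 9 + (7)·(12 − 9)/(2 − -7) = 34/3 s.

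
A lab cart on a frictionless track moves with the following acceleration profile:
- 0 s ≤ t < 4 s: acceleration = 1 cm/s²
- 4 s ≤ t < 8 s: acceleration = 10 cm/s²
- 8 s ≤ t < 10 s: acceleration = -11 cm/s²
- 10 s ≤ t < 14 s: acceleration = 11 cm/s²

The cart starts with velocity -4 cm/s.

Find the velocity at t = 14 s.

62 cm/s

Δv equals the area under the a-t graph; then v = v₀ + Δv.
0–4 s: 1 × 4 = 4 cm/s
4–8 s: 10 × 4 = 40 cm/s
8–10 s: -11 × 2 = -22 cm/s
10–14 s: 11 × 4 = 44 cm/s
Δv = 66 cm/s, so v(14) = -4 + (66) = 62 cm/s.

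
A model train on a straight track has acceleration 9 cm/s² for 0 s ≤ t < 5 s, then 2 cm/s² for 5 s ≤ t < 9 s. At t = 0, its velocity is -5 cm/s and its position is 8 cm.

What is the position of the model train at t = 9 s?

271.5 cm

On each constant-a segment, Δv = aΔt and Δx = v₀Δt + ½aΔt²; chain segment to segment.
0–5 s: v starts -5 cm/s; Δx = -5·5 + ½·9·5² = 87.5 cm; v ends 40 cm/s.
5–9 s: v starts 40 cm/s; Δx = 40·4 + ½·2·4² = 176 cm; v ends 48 cm/s.
x(9) = 8 + Σ Δx = 271.5 cm.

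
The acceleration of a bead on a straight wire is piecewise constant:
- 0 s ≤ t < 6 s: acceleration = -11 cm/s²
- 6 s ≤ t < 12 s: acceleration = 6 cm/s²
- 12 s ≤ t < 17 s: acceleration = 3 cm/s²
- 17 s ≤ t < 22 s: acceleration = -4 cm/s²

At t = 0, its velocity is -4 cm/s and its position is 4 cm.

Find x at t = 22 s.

On each constant-a segment, Δv = aΔt and Δx = v₀Δt + ½aΔt²; chain segment to segment.
0–6 s: v starts -4 cm/s; Δx = -4·6 + ½·-11·6² = -222 cm; v ends -70 cm/s.
6–12 s: v starts -70 cm/s; Δx = -70·6 + ½·6·6² = -312 cm; v ends -34 cm/s.
12–17 s: v starts -34 cm/s; Δx = -34·5 + ½·3·5² = -132.5 cm; v ends -19 cm/s.
17–22 s: v starts -19 cm/s; Δx = -19·5 + ½·-4·5² = -145 cm; v ends -39 cm/s.
x(22) = 4 + Σ Δx = -807.5 cm.

-807.5 cm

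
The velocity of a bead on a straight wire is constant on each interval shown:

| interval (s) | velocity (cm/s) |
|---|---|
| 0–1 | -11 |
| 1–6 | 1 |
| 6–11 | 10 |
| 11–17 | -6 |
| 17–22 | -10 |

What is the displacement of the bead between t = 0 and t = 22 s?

-42 cm

Net displacement equals the area under the velocity-time graph (areas below the axis count negative).
0–1 s: -11 × 1 = -11 cm
1–6 s: 1 × 5 = 5 cm
6–11 s: 10 × 5 = 50 cm
11–17 s: -6 × 6 = -36 cm
17–22 s: -10 × 5 = -50 cm
Net displacement = -42 cm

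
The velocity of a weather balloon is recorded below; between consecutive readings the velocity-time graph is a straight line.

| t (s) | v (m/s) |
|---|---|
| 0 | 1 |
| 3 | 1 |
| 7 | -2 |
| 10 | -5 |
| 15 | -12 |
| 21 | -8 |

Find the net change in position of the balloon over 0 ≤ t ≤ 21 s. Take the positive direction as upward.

-112 m

Net displacement equals the area under the velocity-time graph (areas below the axis count negative).
0–3 s: 1 × 3 = 3 m
3–7 s: ½(1 + -2)(4) = -2 m
7–10 s: ½(-2 + -5)(3) = -10.5 m
10–15 s: ½(-5 + -12)(5) = -42.5 m
15–21 s: ½(-12 + -8)(6) = -60 m
Net displacement = -112 m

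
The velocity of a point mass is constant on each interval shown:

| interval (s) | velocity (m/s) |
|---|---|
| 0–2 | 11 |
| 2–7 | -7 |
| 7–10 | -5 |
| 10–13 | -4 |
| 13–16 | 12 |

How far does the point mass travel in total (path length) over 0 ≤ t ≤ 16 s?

Distance (not displacement) is the total path length: add the absolute areas under v-t.
0–2 s: |11| × 2 = 22 m
2–7 s: |-7| × 5 = 35 m
7–10 s: |-5| × 3 = 15 m
10–13 s: |-4| × 3 = 12 m
13–16 s: |12| × 3 = 36 m
Total distance = 120 m

120 m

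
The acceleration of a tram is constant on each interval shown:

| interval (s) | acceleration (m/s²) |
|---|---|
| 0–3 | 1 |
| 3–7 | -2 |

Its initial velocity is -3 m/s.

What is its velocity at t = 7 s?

-8 m/s

Δv equals the area under the a-t graph; then v = v₀ + Δv.
0–3 s: 1 × 3 = 3 m/s
3–7 s: -2 × 4 = -8 m/s
Δv = -5 m/s, so v(7) = -3 + (-5) = -8 m/s.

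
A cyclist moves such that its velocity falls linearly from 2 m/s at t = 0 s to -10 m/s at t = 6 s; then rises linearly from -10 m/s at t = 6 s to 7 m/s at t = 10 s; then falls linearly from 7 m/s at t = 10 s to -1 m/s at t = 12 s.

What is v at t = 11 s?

3 m/s

On 10–12 s the graph is linear from 7 to -1 m/s: v(11) = 7 + (-1 − 7)·(11 − 10)/(12 − 10) = 3 m/s.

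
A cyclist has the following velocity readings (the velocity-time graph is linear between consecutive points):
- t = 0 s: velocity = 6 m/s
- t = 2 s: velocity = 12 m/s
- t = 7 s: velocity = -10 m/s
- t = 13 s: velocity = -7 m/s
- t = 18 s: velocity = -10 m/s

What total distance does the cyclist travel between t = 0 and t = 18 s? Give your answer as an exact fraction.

Distance (not displacement) is the total path length: add the absolute areas under v-t.
0–2 s: |½(6 + 12)(2)| = 18 m
2–7 s: v = 0 at t = 52/11 s; triangle areas 180/11 + 125/11 = 305/11 m
7–13 s: |½(-10 + -7)(6)| = 51 m
13–18 s: |½(-7 + -10)(5)| = 42.5 m
Total distance = 3063/22 m

3063/22 m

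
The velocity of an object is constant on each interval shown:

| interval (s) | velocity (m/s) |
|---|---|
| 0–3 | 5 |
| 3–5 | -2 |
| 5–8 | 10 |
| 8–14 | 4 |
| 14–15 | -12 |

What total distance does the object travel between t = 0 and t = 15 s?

Distance (not displacement) is the total path length: add the absolute areas under v-t.
0–3 s: |5| × 3 = 15 m
3–5 s: |-2| × 2 = 4 m
5–8 s: |10| × 3 = 30 m
8–14 s: |4| × 6 = 24 m
14–15 s: |-12| × 1 = 12 m
Total distance = 85 m

85 m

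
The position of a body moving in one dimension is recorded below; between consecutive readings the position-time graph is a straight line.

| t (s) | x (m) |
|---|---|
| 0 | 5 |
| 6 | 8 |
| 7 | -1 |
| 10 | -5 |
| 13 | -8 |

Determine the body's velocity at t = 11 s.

Velocity is the slope of the x-t graph on 10–13 s: (-8 − -5)/(13 − 10) = -1 m/s.

-1 m/s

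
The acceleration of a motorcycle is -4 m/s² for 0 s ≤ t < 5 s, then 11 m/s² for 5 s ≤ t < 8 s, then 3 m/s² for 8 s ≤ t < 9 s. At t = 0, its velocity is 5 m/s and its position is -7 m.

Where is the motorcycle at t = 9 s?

-8 m

On each constant-a segment, Δv = aΔt and Δx = v₀Δt + ½aΔt²; chain segment to segment.
0–5 s: v starts 5 m/s; Δx = 5·5 + ½·-4·5² = -25 m; v ends -15 m/s.
5–8 s: v starts -15 m/s; Δx = -15·3 + ½·11·3² = 4.5 m; v ends 18 m/s.
8–9 s: v starts 18 m/s; Δx = 18·1 + ½·3·1² = 19.5 m; v ends 21 m/s.
x(9) = -7 + Σ Δx = -8 m.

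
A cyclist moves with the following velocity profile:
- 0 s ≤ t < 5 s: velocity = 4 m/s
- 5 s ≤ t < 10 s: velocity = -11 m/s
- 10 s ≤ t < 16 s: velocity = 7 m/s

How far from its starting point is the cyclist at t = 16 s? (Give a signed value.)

Net displacement equals the area under the velocity-time graph (areas below the axis count negative).
0–5 s: 4 × 5 = 20 m
5–10 s: -11 × 5 = -55 m
10–16 s: 7 × 6 = 42 m
Net displacement = 7 m

7 m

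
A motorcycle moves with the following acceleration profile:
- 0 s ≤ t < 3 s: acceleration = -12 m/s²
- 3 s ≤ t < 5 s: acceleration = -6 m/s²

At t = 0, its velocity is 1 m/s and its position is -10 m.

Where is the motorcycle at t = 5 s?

-143 m

On each constant-a segment, Δv = aΔt and Δx = v₀Δt + ½aΔt²; chain segment to segment.
0–3 s: v starts 1 m/s; Δx = 1·3 + ½·-12·3² = -51 m; v ends -35 m/s.
3–5 s: v starts -35 m/s; Δx = -35·2 + ½·-6·2² = -82 m; v ends -47 m/s.
x(5) = -10 + Σ Δx = -143 m.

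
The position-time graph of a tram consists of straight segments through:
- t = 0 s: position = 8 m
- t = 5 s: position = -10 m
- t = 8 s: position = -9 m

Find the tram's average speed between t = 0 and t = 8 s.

2.375 m/s

Average speed = (total path length)/(elapsed time); on a piecewise-linear x-t graph the path length is Σ|Δx|.
0–5 s: |Δx| = |-10 − 8| = 18 m
5–8 s: |Δx| = |-9 − -10| = 1 m
Total path = 19 m; average speed = 19/8 = 2.375 m/s.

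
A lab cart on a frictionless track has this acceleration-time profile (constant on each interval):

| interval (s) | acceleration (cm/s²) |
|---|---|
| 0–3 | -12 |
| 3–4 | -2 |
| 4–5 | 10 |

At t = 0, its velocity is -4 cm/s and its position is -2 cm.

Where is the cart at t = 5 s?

-146 cm

On each constant-a segment, Δv = aΔt and Δx = v₀Δt + ½aΔt²; chain segment to segment.
0–3 s: v starts -4 cm/s; Δx = -4·3 + ½·-12·3² = -66 cm; v ends -40 cm/s.
3–4 s: v starts -40 cm/s; Δx = -40·1 + ½·-2·1² = -41 cm; v ends -42 cm/s.
4–5 s: v starts -42 cm/s; Δx = -42·1 + ½·10·1² = -37 cm; v ends -32 cm/s.
x(5) = -2 + Σ Δx = -146 cm.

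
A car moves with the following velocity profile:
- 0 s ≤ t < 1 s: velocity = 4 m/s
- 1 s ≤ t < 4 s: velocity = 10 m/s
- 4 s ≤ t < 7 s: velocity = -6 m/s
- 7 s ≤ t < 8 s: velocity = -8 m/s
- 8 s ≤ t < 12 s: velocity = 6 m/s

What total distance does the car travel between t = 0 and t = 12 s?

84 m

Total distance travelled is ∫|v| dt — sum the magnitudes of each area piece.
0–1 s: |4| × 1 = 4 m
1–4 s: |10| × 3 = 30 m
4–7 s: |-6| × 3 = 18 m
7–8 s: |-8| × 1 = 8 m
8–12 s: |6| × 4 = 24 m
Total distance = 84 m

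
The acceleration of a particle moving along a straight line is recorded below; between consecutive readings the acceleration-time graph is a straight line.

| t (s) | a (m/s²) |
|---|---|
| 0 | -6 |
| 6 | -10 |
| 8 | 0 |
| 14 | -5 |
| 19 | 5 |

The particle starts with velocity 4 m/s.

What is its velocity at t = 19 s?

Δv equals the area under the a-t graph; then v = v₀ + Δv.
0–6 s: ½(-6 + -10)(6) = -48 m/s
6–8 s: ½(-10 + 0)(2) = -10 m/s
8–14 s: ½(0 + -5)(6) = -15 m/s
14–19 s: ½(-5 + 5)(5) = 0 m/s
Δv = -73 m/s, so v(19) = 4 + (-73) = -69 m/s.

-69 m/s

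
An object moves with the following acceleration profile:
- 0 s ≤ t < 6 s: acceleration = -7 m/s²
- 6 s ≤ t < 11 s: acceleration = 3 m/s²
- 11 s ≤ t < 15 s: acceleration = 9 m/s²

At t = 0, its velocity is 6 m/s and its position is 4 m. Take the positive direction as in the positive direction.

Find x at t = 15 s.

On each constant-a segment, Δv = aΔt and Δx = v₀Δt + ½aΔt²; chain segment to segment.
0–6 s: v starts 6 m/s; Δx = 6·6 + ½·-7·6² = -90 m; v ends -36 m/s.
6–11 s: v starts -36 m/s; Δx = -36·5 + ½·3·5² = -142.5 m; v ends -21 m/s.
11–15 s: v starts -21 m/s; Δx = -21·4 + ½·9·4² = -12 m; v ends 15 m/s.
x(15) = 4 + Σ Δx = -240.5 m.

-240.5 m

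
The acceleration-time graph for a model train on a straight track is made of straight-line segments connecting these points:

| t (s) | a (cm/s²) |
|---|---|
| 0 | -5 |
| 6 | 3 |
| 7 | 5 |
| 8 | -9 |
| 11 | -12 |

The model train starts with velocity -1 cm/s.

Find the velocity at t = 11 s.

Δv equals the area under the a-t graph; then v = v₀ + Δv.
0–6 s: ½(-5 + 3)(6) = -6 cm/s
6–7 s: ½(3 + 5)(1) = 4 cm/s
7–8 s: ½(5 + -9)(1) = -2 cm/s
8–11 s: ½(-9 + -12)(3) = -31.5 cm/s
Δv = -35.5 cm/s, so v(11) = -1 + (-35.5) = -36.5 cm/s.

-36.5 cm/s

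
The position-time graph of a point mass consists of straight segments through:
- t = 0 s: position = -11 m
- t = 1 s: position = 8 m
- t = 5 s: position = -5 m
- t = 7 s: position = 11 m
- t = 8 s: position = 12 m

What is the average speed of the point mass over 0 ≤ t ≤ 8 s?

Average speed = (total path length)/(elapsed time); on a piecewise-linear x-t graph the path length is Σ|Δx|.
0–1 s: |Δx| = |8 − -11| = 19 m
1–5 s: |Δx| = |-5 − 8| = 13 m
5–7 s: |Δx| = |11 − -5| = 16 m
7–8 s: |Δx| = |12 − 11| = 1 m
Total path = 49 m; average speed = 49/8 = 6.125 m/s.

6.125 m/s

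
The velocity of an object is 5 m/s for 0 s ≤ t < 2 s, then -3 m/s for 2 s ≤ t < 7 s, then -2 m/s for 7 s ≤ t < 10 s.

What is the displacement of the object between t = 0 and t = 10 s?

Displacement is the signed area under the v-t curve.
0–2 s: 5 × 2 = 10 m
2–7 s: -3 × 5 = -15 m
7–10 s: -2 × 3 = -6 m
Net displacement = -11 m

-11 m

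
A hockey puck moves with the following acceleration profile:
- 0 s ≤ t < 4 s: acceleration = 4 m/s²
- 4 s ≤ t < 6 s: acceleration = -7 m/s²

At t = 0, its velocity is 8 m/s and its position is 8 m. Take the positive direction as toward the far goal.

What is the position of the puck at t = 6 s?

106 m

On each constant-a segment, Δv = aΔt and Δx = v₀Δt + ½aΔt²; chain segment to segment.
0–4 s: v starts 8 m/s; Δx = 8·4 + ½·4·4² = 64 m; v ends 24 m/s.
4–6 s: v starts 24 m/s; Δx = 24·2 + ½·-7·2² = 34 m; v ends 10 m/s.
x(6) = 8 + Σ Δx = 106 m.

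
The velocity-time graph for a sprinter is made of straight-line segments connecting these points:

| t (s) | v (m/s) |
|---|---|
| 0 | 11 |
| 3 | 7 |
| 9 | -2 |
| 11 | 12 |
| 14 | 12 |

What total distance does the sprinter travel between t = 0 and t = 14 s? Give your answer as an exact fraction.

Distance (not displacement) is the total path length: add the absolute areas under v-t.
0–3 s: |½(11 + 7)(3)| = 27 m
3–9 s: v = 0 at t = 23/3 s; triangle areas 49/3 + 4/3 = 53/3 m
9–11 s: v = 0 at t = 65/7 s; triangle areas 2/7 + 72/7 = 74/7 m
11–14 s: |12| × 3 = 36 m
Total distance = 1916/21 m

1916/21 m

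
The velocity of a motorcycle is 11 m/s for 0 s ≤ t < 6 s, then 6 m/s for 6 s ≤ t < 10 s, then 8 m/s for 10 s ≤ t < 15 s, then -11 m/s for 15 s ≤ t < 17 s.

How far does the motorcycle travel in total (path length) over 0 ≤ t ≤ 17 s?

Total distance travelled is ∫|v| dt — sum the magnitudes of each area piece.
0–6 s: |11| × 6 = 66 m
6–10 s: |6| × 4 = 24 m
10–15 s: |8| × 5 = 40 m
15–17 s: |-11| × 2 = 22 m
Total distance = 152 m

152 m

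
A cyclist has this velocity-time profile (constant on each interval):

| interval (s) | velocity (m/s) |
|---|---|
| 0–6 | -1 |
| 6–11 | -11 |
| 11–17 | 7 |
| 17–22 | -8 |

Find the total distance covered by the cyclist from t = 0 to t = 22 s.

143 m

Distance (not displacement) is the total path length: add the absolute areas under v-t.
0–6 s: |-1| × 6 = 6 m
6–11 s: |-11| × 5 = 55 m
11–17 s: |7| × 6 = 42 m
17–22 s: |-8| × 5 = 40 m
Total distance = 143 m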